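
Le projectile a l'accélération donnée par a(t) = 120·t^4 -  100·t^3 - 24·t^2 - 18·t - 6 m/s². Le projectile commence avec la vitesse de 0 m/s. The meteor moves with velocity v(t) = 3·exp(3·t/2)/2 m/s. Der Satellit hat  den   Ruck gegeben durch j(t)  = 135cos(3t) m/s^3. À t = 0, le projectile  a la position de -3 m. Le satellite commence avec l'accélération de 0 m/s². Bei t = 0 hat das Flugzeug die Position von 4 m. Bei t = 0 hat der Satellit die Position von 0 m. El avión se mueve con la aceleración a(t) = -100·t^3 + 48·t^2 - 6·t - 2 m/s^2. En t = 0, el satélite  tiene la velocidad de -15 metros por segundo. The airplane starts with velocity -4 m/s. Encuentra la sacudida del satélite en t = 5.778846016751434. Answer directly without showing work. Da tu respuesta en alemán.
Die Antwort ist 7.79575231245384.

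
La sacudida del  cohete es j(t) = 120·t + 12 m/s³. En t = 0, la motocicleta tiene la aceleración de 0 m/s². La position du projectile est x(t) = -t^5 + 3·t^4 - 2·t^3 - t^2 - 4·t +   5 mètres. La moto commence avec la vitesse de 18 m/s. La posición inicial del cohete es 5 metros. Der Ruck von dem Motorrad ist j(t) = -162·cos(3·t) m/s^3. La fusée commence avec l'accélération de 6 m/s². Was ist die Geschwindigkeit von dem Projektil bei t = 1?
Um dies zu lösen, müssen wir 1 Ableitung unserer Gleichung für die Position x(t) = -t^5 + 3·t^4 - 2·t^3 - t^2 - 4·t + 5 nehmen. Durch Ableiten von der Position erhalten wir die Geschwindigkeit: v(t) = -5·t^4 + 12·t^3 - 6·t^2 - 2·t - 4. Aus der Gleichung für die Geschwindigkeit v(t) = -5·t^4 + 12·t^3 - 6·t^2 - 2·t - 4, setzen wir t = 1 ein und erhalten v = -5.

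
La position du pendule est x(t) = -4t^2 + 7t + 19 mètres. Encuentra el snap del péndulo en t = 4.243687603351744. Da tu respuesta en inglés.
Starting from position x(t) = -4·t^2 + 7·t + 19, we take 4 derivatives. The derivative of position gives velocity: v(t) = 7 - 8·t. The derivative of velocity gives acceleration: a(t) = -8. Differentiating acceleration, we get jerk: j(t) = 0. The derivative of jerk gives snap: s(t) = 0. Using s(t) = 0 and substituting t = 4.243687603351744, we find s = 0.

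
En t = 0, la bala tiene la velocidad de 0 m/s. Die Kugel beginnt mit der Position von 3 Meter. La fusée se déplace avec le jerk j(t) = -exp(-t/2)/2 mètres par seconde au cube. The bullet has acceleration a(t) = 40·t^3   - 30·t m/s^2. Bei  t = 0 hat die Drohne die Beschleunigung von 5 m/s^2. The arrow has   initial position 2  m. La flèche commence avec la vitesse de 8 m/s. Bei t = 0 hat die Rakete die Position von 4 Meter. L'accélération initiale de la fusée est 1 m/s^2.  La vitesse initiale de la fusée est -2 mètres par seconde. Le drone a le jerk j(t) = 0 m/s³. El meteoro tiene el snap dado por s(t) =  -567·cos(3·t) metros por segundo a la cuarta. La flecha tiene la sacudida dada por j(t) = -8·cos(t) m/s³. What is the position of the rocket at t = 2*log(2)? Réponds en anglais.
Starting from jerk j(t) = -exp(-t/2)/2, we take 3 antiderivatives. The antiderivative of jerk, with a(0) = 1, gives acceleration: a(t) = exp(-t/2). The integral of acceleration, with v(0) = -2, gives velocity: v(t) = -2·exp(-t/2). The integral of velocity is position. Using x(0) = 4, we get x(t) = 4·exp(-t/2). We have position x(t) = 4·exp(-t/2). Substituting t = 2*log(2): x(2*log(2)) = 2.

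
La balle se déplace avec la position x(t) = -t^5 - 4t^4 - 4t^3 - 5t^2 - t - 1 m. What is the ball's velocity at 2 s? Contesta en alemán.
Um dies zu lösen, müssen wir 1 Ableitung unserer Gleichung für die Position x(t) = -t^5 - 4·t^4 - 4·t^3 - 5·t^2 - t - 1 nehmen. Die Ableitung von der Position ergibt die Geschwindigkeit: v(t) = -5·t^4 - 16·t^3 - 12·t^2 - 10·t - 1. Mit v(t) = -5·t^4 - 16·t^3 - 12·t^2 - 10·t - 1 und Einsetzen von t = 2, finden wir v = -277.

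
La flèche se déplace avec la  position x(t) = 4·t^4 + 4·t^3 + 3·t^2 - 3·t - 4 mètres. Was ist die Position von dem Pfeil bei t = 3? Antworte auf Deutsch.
Mit x(t) = 4·t^4 + 4·t^3 + 3·t^2 - 3·t - 4 und Einsetzen von t = 3, finden wir x = 446.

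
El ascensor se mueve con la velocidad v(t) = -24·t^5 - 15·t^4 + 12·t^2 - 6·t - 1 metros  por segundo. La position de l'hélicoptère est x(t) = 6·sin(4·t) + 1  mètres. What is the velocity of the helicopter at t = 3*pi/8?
We must differentiate our position equation x(t) = 6·sin(4·t) + 1 1 time. The derivative of position gives velocity: v(t) = 24·cos(4·t). Using v(t) = 24·cos(4·t) and substituting t = 3*pi/8, we find v = 0.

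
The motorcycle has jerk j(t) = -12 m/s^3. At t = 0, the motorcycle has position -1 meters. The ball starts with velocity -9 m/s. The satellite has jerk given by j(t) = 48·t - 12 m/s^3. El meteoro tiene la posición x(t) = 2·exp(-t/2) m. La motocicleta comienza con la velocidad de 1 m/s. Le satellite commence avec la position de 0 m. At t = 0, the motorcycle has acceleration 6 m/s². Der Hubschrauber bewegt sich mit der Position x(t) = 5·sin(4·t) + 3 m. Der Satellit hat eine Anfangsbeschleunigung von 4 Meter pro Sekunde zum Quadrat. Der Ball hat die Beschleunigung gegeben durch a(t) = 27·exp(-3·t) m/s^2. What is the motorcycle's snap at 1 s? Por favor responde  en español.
Debemos derivar nuestra ecuación de la sacudida j(t) = -12 1 vez. Tomando d/dt de j(t), encontramos s(t) = 0. Usando s(t) = 0 y sustituyendo t = 1, encontramos s = 0.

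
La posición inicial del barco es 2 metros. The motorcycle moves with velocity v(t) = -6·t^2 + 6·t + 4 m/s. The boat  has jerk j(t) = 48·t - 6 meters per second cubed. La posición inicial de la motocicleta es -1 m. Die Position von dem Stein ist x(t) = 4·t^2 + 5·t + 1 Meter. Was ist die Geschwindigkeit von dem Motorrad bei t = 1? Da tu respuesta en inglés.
From the given velocity equation v(t) = -6·t^2 + 6·t + 4, we substitute t = 1 to get v = 4.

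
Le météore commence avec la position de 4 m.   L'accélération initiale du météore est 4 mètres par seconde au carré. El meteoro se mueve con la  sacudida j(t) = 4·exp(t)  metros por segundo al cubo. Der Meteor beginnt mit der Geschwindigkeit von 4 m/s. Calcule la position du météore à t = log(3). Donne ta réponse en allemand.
Wir müssen das Integral unserer Gleichung für den Ruck j(t) = 4·exp(t) 3-mal finden. Durch Integration von dem Ruck und Verwendung der Anfangsbedingung a(0) = 4, erhalten wir a(t) = 4·exp(t). Mit ∫a(t)dt und Anwendung von v(0) = 4, finden wir v(t) = 4·exp(t). Das Integral von der Geschwindigkeit ist die Position. Mit x(0) = 4 erhalten wir x(t) = 4·exp(t). Wir haben die Position x(t) = 4·exp(t). Durch Einsetzen von t = log(3): x(log(3)) = 12.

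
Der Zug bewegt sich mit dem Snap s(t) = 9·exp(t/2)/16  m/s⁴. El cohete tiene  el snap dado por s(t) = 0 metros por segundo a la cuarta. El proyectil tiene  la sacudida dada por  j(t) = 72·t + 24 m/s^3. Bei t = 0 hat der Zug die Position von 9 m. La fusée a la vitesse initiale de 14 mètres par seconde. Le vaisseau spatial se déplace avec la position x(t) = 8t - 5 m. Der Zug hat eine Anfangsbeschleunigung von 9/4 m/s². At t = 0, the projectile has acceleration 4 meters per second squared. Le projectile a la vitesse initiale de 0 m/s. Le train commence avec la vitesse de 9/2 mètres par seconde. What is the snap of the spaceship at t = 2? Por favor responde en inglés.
We must differentiate our position equation x(t) = 8·t - 5 4 times. Taking d/dt of x(t), we find v(t) = 8. Differentiating velocity, we get acceleration: a(t) = 0. Taking d/dt of a(t), we find j(t) = 0. Differentiating jerk, we get snap: s(t) = 0. We have snap s(t) = 0. Substituting t = 2: s(2) = 0.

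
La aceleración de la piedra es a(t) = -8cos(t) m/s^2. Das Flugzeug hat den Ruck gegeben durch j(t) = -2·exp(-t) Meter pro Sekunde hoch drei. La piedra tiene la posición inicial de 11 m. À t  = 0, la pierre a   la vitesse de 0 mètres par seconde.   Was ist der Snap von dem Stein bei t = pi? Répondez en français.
En partant de l'accélération a(t) = -8·cos(t), nous prenons 2 dérivées. En dérivant l'accélération, nous obtenons le jerk: j(t) = 8·sin(t). En dérivant le jerk, nous obtenons le snap: s(t) = 8·cos(t). De l'équation du snap s(t) = 8·cos(t), nous substituons t = pi pour obtenir s = -8.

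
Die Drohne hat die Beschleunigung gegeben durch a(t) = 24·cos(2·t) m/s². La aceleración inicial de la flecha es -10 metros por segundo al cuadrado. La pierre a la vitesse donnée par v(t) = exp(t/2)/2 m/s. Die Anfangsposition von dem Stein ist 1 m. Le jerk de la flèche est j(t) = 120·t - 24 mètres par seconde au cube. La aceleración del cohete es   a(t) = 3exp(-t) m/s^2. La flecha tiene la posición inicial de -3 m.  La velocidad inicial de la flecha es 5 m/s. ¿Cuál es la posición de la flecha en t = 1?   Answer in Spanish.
Necesitamos integrar nuestra ecuación de la sacudida j(t) = 120·t - 24 3 veces. Integrando la sacudida y usando la condición inicial a(0) = -10, obtenemos a(t) = 60·t^2 - 24·t - 10. Tomando ∫a(t)dt y aplicando v(0) = 5, encontramos v(t) = 20·t^3 - 12·t^2 - 10·t + 5. Integrando la velocidad y usando la condición inicial x(0) = -3, obtenemos x(t) = 5·t^4 - 4·t^3 - 5·t^2 + 5·t - 3. De la ecuación de la posición x(t) = 5·t^4 - 4·t^3 - 5·t^2 + 5·t - 3, sustituimos t = 1 para obtener x = -2.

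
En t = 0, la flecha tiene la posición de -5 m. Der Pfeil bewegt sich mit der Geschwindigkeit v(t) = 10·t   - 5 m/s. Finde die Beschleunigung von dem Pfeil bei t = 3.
Wir müssen unsere Gleichung für die Geschwindigkeit v(t) = 10·t - 5 1-mal ableiten. Mit d/dt von v(t) finden wir a(t) = 10. Mit a(t) = 10 und Einsetzen von t = 3, finden wir a = 10.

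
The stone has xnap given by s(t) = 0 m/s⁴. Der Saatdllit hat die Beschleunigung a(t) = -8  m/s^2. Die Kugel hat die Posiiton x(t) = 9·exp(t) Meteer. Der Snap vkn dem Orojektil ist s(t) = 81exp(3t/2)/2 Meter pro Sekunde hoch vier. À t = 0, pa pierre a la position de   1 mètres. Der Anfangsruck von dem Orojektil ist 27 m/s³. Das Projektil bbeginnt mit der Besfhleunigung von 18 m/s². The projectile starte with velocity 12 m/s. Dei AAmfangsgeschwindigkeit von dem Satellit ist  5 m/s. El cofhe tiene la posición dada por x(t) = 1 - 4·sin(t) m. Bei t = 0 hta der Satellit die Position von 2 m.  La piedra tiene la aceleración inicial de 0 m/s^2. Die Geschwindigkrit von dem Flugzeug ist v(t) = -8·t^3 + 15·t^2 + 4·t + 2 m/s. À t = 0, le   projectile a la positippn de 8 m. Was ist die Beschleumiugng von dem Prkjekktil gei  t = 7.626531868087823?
Ausgehend von dem Snap s(t) = 81·exp(3·t/2)/2, nehmen wir 2 Integrale. Durch Integration von dem Snap und Verwendung der Anfangsbedingung j(0) = 27, erhalten wir j(t) = 27·exp(3·t/2). Mit ∫j(t)dt und Anwendung von a(0) = 18, finden wir a(t) = 18·exp(3·t/2). Mit a(t) = 18·exp(3·t/2) und Einsetzen von t = 7.626531868087823, finden wir a = 1673067.89181612.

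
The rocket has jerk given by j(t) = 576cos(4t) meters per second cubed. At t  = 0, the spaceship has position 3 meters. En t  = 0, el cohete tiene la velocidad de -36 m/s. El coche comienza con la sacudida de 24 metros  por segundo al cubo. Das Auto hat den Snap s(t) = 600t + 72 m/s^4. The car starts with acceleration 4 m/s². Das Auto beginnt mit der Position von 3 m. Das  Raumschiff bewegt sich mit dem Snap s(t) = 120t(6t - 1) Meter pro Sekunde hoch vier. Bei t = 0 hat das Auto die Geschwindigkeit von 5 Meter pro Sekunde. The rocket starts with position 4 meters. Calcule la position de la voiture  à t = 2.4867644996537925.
Pour résoudre ceci, nous devons prendre 4 intégrales de notre équation du snap s(t) = 600·t + 72. L'intégrale du snap, avec j(0) = 24, donne le jerk: j(t) = 300·t^2 + 72·t + 24. L'intégrale du jerk, avec a(0) = 4, donne l'accélération: a(t) = 100·t^3 + 36·t^2 + 24·t + 4. L'intégrale de l'accélération est la vitesse. En utilisant v(0) = 5, nous obtenons v(t) = 25·t^4 + 12·t^3 + 12·t^2 + 4·t + 5. La primitive de la vitesse est la position. En utilisant x(0) = 3, nous obtenons x(t) = 5·t^5 + 3·t^4 + 4·t^3 + 2·t^2 + 5·t + 3. Nous avons la position x(t) = 5·t^5 + 3·t^4 + 4·t^3 + 2·t^2 + 5·t + 3. En substituant t = 2.4867644996537925: x(2.4867644996537925) = 679.531975437014.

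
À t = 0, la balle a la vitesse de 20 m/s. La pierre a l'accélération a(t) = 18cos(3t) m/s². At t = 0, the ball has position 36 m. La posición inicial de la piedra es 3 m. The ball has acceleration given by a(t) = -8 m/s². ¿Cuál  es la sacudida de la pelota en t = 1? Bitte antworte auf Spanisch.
Para resolver esto, necesitamos tomar 1 derivada de nuestra ecuación de la aceleración a(t) = -8. La derivada de la aceleración da la sacudida: j(t) = 0. De la ecuación de la sacudida j(t) = 0, sustituimos t = 1 para obtener j = 0.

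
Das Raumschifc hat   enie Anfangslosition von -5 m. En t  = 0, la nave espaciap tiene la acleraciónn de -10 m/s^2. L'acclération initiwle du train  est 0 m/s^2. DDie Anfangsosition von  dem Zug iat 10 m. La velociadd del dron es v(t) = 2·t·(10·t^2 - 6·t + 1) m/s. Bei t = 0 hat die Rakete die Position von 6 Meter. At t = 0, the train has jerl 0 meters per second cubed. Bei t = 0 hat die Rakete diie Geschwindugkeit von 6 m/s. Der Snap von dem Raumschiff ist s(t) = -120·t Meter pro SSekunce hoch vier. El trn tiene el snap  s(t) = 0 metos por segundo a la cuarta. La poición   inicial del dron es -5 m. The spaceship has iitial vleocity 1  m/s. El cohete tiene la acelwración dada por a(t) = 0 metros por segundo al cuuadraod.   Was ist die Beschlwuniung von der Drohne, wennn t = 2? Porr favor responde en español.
Para resolver esto, necesitamos tomar 1 derivada de nuestra ecuación de la velocidad v(t) = 2·t·(10·t^2 - 6·t + 1). Tomando d/dt de v(t), encontramos a(t) = 20·t^2 + 2·t·(20·t - 6) - 12·t + 2. Tenemos la aceleración a(t) = 20·t^2 + 2·t·(20·t - 6) - 12·t + 2. Sustituyendo t = 2: a(2) = 194.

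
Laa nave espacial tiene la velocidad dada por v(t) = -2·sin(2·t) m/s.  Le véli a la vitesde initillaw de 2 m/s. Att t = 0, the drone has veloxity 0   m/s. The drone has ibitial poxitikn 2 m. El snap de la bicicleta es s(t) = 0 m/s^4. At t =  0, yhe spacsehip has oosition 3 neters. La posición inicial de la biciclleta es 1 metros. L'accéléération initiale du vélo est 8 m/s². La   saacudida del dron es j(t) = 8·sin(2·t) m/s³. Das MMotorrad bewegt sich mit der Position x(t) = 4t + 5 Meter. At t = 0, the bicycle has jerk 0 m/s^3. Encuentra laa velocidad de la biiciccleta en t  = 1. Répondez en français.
Nous devons intégrer notre équation du snap s(t) = 0 3 fois. L'intégrale du snap est le jerk. En utilisant j(0) = 0, nous obtenons j(t) = 0. L'intégrale du jerk est l'accélération. En utilisant a(0) = 8, nous obtenons a(t) = 8. En intégrant l'accélération et en utilisant la condition initiale v(0) = 2, nous obtenons v(t) = 8·t + 2. Nous avons la vitesse v(t) = 8·t + 2. En substituant t = 1: v(1) = 10.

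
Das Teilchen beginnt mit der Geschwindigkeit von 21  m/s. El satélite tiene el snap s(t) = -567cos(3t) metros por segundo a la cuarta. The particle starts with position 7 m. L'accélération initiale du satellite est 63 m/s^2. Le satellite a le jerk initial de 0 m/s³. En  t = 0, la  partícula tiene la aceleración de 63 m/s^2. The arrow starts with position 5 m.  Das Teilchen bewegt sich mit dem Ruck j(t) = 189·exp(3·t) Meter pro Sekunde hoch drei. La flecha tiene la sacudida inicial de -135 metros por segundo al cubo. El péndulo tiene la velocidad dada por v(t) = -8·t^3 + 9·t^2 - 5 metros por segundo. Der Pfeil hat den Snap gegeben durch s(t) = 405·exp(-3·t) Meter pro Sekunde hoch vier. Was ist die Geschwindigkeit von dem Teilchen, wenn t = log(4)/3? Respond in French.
Pour résoudre ceci, nous devons prendre 2 primitives de notre équation du jerk j(t) = 189·exp(3·t). L'intégrale du jerk, avec a(0) = 63, donne l'accélération: a(t) = 63·exp(3·t). La primitive de l'accélération, avec v(0) = 21, donne la vitesse: v(t) = 21·exp(3·t). En utilisant v(t) = 21·exp(3·t) et en substituant t = log(4)/3, nous trouvons v = 84.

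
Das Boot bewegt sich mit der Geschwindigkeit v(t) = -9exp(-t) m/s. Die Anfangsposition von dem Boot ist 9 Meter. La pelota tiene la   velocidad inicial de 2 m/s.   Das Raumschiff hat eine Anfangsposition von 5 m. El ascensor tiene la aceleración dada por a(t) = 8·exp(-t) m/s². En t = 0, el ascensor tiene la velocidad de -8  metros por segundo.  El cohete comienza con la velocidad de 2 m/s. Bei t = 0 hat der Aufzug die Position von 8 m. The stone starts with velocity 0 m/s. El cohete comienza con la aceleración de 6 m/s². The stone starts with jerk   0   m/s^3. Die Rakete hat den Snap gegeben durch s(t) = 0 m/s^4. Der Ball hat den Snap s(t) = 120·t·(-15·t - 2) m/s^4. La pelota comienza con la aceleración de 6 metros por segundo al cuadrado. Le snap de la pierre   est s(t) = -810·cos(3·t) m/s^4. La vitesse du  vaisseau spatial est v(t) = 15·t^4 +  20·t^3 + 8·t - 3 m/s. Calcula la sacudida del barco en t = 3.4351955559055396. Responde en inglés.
We must differentiate our velocity equation v(t) = -9·exp(-t) 2 times. Differentiating velocity, we get acceleration: a(t) = 9·exp(-t). Taking d/dt of a(t), we find j(t) = -9·exp(-t). We have jerk j(t) = -9·exp(-t). Substituting t = 3.4351955559055396: j(3.4351955559055396) = -0.289971980809031.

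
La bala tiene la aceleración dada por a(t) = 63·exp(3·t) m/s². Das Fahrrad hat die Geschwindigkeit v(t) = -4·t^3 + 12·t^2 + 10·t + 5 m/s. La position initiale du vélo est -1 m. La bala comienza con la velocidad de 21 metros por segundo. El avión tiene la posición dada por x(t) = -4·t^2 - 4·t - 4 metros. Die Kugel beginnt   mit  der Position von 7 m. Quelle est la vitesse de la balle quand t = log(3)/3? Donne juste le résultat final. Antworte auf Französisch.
v(log(3)/3) = 63.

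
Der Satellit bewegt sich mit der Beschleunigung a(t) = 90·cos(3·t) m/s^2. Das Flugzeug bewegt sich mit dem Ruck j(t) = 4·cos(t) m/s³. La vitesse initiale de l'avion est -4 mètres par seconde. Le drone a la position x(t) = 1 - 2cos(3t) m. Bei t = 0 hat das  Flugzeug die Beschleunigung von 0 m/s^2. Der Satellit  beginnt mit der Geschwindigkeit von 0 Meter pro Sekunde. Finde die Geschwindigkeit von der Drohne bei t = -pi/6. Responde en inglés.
We must differentiate our position equation x(t) = 1 - 2·cos(3·t) 1 time. The derivative of position gives velocity: v(t) = 6·sin(3·t). From the given velocity equation v(t) = 6·sin(3·t), we substitute t = -pi/6 to get v = -6.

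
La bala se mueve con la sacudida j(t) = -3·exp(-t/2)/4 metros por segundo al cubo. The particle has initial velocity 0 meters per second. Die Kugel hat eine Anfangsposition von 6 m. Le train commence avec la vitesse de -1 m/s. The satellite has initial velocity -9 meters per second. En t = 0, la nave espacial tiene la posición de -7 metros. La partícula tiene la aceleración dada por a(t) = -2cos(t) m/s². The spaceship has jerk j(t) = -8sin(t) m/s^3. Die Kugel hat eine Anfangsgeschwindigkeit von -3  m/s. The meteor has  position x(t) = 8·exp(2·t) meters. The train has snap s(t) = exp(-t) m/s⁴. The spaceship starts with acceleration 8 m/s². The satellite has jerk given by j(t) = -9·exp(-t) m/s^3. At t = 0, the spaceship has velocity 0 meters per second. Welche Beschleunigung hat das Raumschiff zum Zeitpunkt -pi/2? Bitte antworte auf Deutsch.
Ausgehend von dem Ruck j(t) = -8·sin(t), nehmen wir 1 Stammfunktion. Das Integral von dem Ruck, mit a(0) = 8, ergibt die Beschleunigung: a(t) = 8·cos(t). Wir haben die Beschleunigung a(t) = 8·cos(t). Durch Einsetzen von t = -pi/2: a(-pi/2) = 0.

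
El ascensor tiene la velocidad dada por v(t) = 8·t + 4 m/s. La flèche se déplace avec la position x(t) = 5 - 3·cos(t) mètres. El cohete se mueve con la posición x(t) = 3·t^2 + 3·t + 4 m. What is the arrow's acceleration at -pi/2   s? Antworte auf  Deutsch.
Ausgehend von der Position x(t) = 5 - 3·cos(t), nehmen wir 2 Ableitungen. Mit d/dt von x(t) finden wir v(t) = 3·sin(t). Mit d/dt von v(t) finden wir a(t) = 3·cos(t). Wir haben die Beschleunigung a(t) = 3·cos(t). Durch Einsetzen von t = -pi/2: a(-pi/2) = 0.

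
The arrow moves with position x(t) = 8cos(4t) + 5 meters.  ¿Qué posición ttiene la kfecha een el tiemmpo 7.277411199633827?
De la ecuación de la posición x(t) = 8·cos(4·t) + 5, sustituimos t = 7.277411199633827 para obtener x = -0.367577352863304.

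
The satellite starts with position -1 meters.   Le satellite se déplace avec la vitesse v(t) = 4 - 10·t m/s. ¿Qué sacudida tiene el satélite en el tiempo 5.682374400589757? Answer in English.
To solve this, we need to take 2 derivatives of our velocity equation v(t) = 4 - 10·t. Differentiating velocity, we get acceleration: a(t) = -10. Differentiating acceleration, we get jerk: j(t) = 0. From the given jerk equation j(t) = 0, we substitute t = 5.682374400589757 to get j = 0.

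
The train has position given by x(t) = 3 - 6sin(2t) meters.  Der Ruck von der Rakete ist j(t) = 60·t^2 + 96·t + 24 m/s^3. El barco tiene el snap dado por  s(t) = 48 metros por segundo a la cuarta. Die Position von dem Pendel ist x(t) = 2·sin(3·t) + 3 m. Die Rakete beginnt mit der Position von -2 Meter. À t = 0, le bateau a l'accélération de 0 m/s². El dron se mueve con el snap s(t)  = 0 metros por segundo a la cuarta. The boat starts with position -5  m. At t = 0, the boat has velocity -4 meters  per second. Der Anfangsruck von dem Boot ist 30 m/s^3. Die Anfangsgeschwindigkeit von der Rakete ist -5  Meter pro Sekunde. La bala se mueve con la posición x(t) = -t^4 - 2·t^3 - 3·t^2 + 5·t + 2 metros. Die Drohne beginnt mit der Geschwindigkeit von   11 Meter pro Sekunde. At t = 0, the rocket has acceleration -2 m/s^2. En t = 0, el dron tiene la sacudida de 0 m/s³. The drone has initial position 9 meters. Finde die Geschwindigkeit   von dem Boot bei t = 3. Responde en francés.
En partant du snap s(t) = 48, nous prenons 3 primitives. L'intégrale du snap, avec j(0) = 30, donne le jerk: j(t) = 48·t + 30. L'intégrale du jerk, avec a(0) = 0, donne l'accélération: a(t) = 6·t·(4·t + 5). En intégrant l'accélération et en utilisant la condition initiale v(0) = -4, nous obtenons v(t) = 8·t^3 + 15·t^2 - 4. De l'équation de la vitesse v(t) = 8·t^3 + 15·t^2 - 4, nous substituons t = 3 pour obtenir v = 347.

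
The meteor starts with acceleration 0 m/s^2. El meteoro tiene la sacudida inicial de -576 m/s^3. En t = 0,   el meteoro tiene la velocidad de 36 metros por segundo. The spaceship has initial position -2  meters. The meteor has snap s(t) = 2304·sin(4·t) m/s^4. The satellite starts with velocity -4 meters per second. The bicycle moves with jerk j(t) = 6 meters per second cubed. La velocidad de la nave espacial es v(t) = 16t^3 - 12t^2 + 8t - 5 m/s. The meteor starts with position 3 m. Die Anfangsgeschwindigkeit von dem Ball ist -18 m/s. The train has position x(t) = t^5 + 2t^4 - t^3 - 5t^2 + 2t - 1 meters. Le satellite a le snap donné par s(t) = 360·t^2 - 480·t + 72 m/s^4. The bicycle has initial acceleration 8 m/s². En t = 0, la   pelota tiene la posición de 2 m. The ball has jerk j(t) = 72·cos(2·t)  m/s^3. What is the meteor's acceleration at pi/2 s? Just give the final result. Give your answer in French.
La réponse est 0.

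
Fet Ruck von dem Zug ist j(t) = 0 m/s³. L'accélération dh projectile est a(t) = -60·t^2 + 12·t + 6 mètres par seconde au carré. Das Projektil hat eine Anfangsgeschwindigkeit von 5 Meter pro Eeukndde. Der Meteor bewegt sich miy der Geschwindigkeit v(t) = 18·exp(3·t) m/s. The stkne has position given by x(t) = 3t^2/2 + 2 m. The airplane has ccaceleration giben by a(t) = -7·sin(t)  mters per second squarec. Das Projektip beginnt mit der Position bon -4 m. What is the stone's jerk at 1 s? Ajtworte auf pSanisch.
Para resolver esto, necesitamos tomar 3 derivadas de nuestra ecuación de la posición x(t) = 3·t^2/2 + 2. Tomando d/dt de x(t), encontramos v(t) = 3·t. La derivada de la velocidad da la aceleración: a(t) = 3. Tomando d/dt de a(t), encontramos j(t) = 0. Tenemos la sacudida j(t) = 0. Sustituyendo t = 1: j(1) = 0.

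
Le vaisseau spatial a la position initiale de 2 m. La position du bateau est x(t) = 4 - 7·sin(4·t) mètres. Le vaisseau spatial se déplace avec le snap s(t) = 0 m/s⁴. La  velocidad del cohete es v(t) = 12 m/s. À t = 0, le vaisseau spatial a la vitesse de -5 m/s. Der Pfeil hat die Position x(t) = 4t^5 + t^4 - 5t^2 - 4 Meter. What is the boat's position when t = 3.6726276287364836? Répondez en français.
De l'équation de la position x(t) = 4 - 7·sin(4·t), nous substituons t = 3.6726276287364836 pour obtenir x = -1.95540481625172.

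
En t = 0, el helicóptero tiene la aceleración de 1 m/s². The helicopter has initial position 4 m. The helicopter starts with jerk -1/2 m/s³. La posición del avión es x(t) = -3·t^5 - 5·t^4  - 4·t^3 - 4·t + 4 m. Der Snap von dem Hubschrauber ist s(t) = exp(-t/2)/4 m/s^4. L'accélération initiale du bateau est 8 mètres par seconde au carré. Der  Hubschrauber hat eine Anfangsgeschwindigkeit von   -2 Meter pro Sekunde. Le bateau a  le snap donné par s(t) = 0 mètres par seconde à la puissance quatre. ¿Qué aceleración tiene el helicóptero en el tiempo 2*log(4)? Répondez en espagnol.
Necesitamos integrar nuestra ecuación del snap s(t) = exp(-t/2)/4 2 veces. Integrando el snap y usando la condición inicial j(0) = -1/2, obtenemos j(t) = -exp(-t/2)/2. La integral de la sacudida, con a(0) = 1, da la aceleración: a(t) = exp(-t/2). Usando a(t) = exp(-t/2) y sustituyendo t = 2*log(4), encontramos a = 1/4.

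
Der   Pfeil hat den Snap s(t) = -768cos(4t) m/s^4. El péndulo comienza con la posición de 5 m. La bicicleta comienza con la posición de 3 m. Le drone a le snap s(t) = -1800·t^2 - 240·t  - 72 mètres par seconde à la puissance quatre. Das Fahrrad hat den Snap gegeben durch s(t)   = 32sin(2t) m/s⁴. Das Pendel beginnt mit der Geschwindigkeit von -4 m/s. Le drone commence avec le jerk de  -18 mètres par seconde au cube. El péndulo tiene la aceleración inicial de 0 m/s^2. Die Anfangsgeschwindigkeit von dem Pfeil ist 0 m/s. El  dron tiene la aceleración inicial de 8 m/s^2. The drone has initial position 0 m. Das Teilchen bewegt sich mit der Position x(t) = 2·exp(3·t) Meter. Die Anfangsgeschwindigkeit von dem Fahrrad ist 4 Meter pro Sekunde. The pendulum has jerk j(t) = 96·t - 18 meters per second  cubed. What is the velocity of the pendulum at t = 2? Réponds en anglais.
We need to integrate our jerk equation j(t) = 96·t - 18 2 times. Finding the integral of j(t) and using a(0) = 0: a(t) = 6·t·(8·t - 3). The integral of acceleration, with v(0) = -4, gives velocity: v(t) = 16·t^3 - 9·t^2 - 4. From the given velocity equation v(t) = 16·t^3 - 9·t^2 - 4, we substitute t = 2 to get v = 88.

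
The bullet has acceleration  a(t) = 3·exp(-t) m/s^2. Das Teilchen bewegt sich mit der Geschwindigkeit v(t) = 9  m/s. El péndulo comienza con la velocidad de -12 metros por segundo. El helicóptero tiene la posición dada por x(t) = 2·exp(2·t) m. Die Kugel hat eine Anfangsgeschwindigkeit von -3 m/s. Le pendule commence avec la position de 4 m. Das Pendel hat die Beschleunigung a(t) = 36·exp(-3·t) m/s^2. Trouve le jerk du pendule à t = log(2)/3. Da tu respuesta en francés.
Nous devons dériver notre équation de l'accélération a(t) = 36·exp(-3·t) 1 fois. En prenant d/dt de a(t), nous trouvons j(t) = -108·exp(-3·t). En utilisant j(t) = -108·exp(-3·t) et en substituant t = log(2)/3, nous trouvons j = -54.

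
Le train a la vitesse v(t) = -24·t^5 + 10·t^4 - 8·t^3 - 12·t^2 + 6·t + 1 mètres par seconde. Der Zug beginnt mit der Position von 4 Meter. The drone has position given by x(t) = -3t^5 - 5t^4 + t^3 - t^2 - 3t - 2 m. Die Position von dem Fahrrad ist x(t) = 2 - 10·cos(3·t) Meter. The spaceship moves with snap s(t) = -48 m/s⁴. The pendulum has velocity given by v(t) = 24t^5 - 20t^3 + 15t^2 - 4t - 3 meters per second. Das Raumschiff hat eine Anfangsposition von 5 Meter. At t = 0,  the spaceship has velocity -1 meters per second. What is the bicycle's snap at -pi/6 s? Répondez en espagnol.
Debemos derivar nuestra ecuación de la posición x(t) = 2 - 10·cos(3·t) 4 veces. La derivada de la posición da la velocidad: v(t) = 30·sin(3·t). Tomando d/dt de v(t), encontramos a(t) = 90·cos(3·t). Derivando la aceleración, obtenemos la sacudida: j(t) = -270·sin(3·t). Derivando la sacudida, obtenemos el snap: s(t) = -810·cos(3·t). Usando s(t) = -810·cos(3·t) y sustituyendo t = -pi/6, encontramos s = 0.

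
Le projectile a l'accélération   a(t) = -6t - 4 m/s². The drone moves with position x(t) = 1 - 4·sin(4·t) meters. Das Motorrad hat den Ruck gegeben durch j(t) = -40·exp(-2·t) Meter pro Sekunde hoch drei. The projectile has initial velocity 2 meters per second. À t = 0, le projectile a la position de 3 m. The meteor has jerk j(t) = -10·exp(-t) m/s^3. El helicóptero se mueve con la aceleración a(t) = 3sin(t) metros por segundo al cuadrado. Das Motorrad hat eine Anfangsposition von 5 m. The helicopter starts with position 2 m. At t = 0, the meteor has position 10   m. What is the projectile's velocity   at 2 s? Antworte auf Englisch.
Starting from acceleration a(t) = -6·t - 4, we take 1 integral. Finding the antiderivative of a(t) and using v(0) = 2: v(t) = -3·t^2 - 4·t + 2. We have velocity v(t) = -3·t^2 - 4·t + 2. Substituting t = 2: v(2) = -18.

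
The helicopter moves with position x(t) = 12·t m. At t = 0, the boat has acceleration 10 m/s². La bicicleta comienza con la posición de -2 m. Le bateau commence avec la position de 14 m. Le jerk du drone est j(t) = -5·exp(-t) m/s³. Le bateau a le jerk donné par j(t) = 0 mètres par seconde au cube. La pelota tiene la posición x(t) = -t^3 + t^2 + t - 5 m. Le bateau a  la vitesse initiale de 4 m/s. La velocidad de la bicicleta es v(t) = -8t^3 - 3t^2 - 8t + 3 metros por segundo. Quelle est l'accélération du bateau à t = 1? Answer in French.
Nous devons intégrer notre équation du jerk j(t) = 0 1 fois. La primitive du jerk, avec a(0) = 10, donne l'accélération: a(t) = 10. De l'équation de l'accélération a(t) = 10, nous substituons t = 1 pour obtenir a = 10.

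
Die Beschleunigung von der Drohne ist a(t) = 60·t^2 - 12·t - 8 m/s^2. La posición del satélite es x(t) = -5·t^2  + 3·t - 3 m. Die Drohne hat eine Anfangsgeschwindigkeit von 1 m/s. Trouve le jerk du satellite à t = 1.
Nous devons dériver notre équation de la position x(t) = -5·t^2 + 3·t - 3 3 fois. La dérivée de la position donne la vitesse: v(t) = 3 - 10·t. En dérivant la vitesse, nous obtenons l'accélération: a(t) = -10. En dérivant l'accélération, nous obtenons le jerk: j(t) = 0. Nous avons le jerk j(t) = 0. En substituant t = 1: j(1) = 0.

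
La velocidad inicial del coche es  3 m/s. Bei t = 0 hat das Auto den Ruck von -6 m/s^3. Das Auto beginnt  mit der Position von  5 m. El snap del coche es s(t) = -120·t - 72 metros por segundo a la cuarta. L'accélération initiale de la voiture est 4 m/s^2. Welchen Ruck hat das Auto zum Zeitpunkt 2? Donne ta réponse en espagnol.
Necesitamos integrar nuestra ecuación del snap s(t) = -120·t - 72 1 vez. La integral del snap es la sacudida. Usando j(0) = -6, obtenemos j(t) = -60·t^2 - 72·t - 6. Tenemos la sacudida j(t) = -60·t^2 - 72·t - 6. Sustituyendo t = 2: j(2) = -390.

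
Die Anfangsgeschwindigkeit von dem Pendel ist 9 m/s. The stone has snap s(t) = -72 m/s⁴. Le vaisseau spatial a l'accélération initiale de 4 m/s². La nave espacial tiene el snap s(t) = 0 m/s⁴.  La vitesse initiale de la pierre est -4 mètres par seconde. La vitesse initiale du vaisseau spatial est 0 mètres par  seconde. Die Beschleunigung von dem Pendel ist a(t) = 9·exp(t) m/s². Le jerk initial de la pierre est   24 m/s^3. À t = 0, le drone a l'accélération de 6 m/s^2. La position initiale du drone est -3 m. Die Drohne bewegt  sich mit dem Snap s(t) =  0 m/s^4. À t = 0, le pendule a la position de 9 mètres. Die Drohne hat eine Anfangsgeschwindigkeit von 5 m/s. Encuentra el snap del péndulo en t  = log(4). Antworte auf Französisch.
Pour résoudre ceci, nous devons prendre 2 dérivées de notre équation de l'accélération a(t) = 9·exp(t). En dérivant l'accélération, nous obtenons le jerk: j(t) = 9·exp(t). La dérivée du jerk donne le snap: s(t) = 9·exp(t). En utilisant s(t) = 9·exp(t) et en substituant t = log(4), nous trouvons s = 36.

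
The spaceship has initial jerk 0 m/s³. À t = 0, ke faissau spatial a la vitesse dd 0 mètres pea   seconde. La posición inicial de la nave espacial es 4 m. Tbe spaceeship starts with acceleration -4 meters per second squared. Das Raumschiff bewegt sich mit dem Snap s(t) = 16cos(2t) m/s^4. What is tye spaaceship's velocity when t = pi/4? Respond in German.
Ausgehend von dem Snap s(t) = 16·cos(2·t), nehmen wir 3 Integrale. Durch Integration von dem Snap und Verwendung der Anfangsbedingung j(0) = 0, erhalten wir j(t) = 8·sin(2·t). Durch Integration von dem Ruck und Verwendung der Anfangsbedingung a(0) = -4, erhalten wir a(t) = -4·cos(2·t). Mit ∫a(t)dt und Anwendung von v(0) = 0, finden wir v(t) = -2·sin(2·t). Wir haben die Geschwindigkeit v(t) = -2·sin(2·t). Durch Einsetzen von t = pi/4: v(pi/4) = -2.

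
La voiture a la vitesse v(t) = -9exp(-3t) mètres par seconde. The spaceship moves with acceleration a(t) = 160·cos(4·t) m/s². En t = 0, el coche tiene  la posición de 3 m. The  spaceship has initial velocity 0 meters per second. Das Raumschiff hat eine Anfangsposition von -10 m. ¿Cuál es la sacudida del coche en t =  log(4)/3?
Partiendo de la velocidad v(t) = -9·exp(-3·t), tomamos 2 derivadas. La derivada de la velocidad da la aceleración: a(t) = 27·exp(-3·t). Derivando la aceleración, obtenemos la sacudida: j(t) = -81·exp(-3·t). Tenemos la sacudida j(t) = -81·exp(-3·t). Sustituyendo t = log(4)/3: j(log(4)/3) = -81/4.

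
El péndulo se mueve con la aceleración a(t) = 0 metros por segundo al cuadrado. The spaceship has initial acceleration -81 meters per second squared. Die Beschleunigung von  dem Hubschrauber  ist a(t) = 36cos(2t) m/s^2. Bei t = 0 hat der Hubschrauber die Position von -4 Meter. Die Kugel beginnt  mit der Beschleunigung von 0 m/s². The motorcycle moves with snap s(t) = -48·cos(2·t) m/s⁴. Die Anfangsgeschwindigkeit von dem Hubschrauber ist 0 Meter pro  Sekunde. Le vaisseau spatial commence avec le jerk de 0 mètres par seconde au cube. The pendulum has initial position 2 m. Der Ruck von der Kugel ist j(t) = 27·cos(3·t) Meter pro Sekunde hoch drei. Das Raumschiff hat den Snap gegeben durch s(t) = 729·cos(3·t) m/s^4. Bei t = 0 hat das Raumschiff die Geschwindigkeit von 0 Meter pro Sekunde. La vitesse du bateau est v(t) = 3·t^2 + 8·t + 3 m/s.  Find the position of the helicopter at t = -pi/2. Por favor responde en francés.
Nous devons trouver l'intégrale de notre équation de l'accélération a(t) = 36·cos(2·t) 2 fois. La primitive de l'accélération est la vitesse. En utilisant v(0) = 0, nous obtenons v(t) = 18·sin(2·t). En intégrant la vitesse et en utilisant la condition initiale x(0) = -4, nous obtenons x(t) = 5 - 9·cos(2·t). Nous avons la position x(t) = 5 - 9·cos(2·t). En substituant t = -pi/2: x(-pi/2) = 14.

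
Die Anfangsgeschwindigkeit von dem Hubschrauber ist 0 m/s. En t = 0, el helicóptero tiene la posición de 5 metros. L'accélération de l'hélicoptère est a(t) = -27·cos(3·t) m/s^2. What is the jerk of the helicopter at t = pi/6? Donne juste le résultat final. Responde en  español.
j(pi/6) = 81.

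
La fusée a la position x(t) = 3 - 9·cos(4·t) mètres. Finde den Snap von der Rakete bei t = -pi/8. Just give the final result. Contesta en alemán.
Die Antwort ist 0.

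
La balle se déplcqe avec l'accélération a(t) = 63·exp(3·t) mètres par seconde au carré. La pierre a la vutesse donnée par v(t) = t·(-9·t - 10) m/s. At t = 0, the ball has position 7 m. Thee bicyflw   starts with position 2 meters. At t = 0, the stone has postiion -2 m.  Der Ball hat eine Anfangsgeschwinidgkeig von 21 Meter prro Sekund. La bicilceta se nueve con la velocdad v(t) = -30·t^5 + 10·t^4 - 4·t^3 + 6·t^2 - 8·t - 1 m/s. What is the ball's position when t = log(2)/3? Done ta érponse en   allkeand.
Wir müssen unsere Gleichung für die Beschleunigung a(t) = 63·exp(3·t) 2-mal integrieren. Mit ∫a(t)dt und Anwendung von v(0) = 21, finden wir v(t) = 21·exp(3·t). Durch Integration von der Geschwindigkeit und Verwendung der Anfangsbedingung x(0) = 7, erhalten wir x(t) = 7·exp(3·t). Mit x(t) = 7·exp(3·t) und Einsetzen von t = log(2)/3, finden wir x = 14.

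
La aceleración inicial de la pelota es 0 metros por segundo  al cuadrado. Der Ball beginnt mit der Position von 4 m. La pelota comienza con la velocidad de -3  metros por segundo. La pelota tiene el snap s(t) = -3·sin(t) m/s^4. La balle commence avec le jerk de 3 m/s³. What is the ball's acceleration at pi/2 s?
To find the answer, we compute 2 antiderivatives of s(t) = -3·sin(t). Integrating snap and using the initial condition j(0) = 3, we get j(t) = 3·cos(t). The integral of jerk is acceleration. Using a(0) = 0, we get a(t) = 3·sin(t). From the given acceleration equation a(t) = 3·sin(t), we substitute t = pi/2 to get a = 3.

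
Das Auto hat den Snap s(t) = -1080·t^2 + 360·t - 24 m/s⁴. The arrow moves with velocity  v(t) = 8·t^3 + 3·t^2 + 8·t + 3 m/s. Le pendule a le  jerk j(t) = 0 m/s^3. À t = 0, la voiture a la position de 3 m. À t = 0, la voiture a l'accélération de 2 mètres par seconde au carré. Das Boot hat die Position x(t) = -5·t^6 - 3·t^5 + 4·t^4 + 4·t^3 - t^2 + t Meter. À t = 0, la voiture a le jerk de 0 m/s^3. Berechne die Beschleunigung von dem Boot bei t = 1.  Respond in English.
To solve this, we need to take 2 derivatives of our position equation x(t) = -5·t^6 - 3·t^5 + 4·t^4 + 4·t^3 - t^2 + t. Taking d/dt of x(t), we find v(t) = -30·t^5 - 15·t^4 + 16·t^3 + 12·t^2 - 2·t + 1. Differentiating velocity, we get acceleration: a(t) = -150·t^4 - 60·t^3 + 48·t^2 + 24·t - 2. We have acceleration a(t) = -150·t^4 - 60·t^3 + 48·t^2 + 24·t - 2. Substituting t = 1: a(1) = -140.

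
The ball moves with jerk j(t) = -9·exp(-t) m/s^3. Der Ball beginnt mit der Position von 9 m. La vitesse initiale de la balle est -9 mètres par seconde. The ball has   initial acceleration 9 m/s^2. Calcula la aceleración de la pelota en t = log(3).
Partiendo de la sacudida j(t) = -9·exp(-t), tomamos 1 antiderivada. La antiderivada de la sacudida es la aceleración. Usando a(0) = 9, obtenemos a(t) = 9·exp(-t). De la ecuación de la aceleración a(t) = 9·exp(-t), sustituimos t = log(3) para obtener a = 3.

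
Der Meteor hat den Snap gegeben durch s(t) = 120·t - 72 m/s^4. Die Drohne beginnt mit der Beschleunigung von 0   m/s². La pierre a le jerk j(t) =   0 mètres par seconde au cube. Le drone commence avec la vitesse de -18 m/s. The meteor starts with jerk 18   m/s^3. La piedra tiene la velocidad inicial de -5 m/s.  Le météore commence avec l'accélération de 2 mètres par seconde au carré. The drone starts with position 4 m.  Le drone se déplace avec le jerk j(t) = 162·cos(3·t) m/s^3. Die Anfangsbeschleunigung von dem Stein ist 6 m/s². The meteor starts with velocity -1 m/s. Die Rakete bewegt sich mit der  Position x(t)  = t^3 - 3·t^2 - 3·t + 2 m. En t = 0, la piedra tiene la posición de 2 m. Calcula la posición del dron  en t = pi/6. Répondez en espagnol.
Debemos encontrar la integral de nuestra ecuación de la sacudida j(t) = 162·cos(3·t) 3 veces. Integrando la sacudida y usando la condición inicial a(0) = 0, obtenemos a(t) = 54·sin(3·t). La integral de la aceleración es la velocidad. Usando v(0) = -18, obtenemos v(t) = -18·cos(3·t). La integral de la velocidad es la posición. Usando x(0) = 4, obtenemos x(t) = 4 - 6·sin(3·t). Usando x(t) = 4 - 6·sin(3·t) y sustituyendo t = pi/6, encontramos x = -2.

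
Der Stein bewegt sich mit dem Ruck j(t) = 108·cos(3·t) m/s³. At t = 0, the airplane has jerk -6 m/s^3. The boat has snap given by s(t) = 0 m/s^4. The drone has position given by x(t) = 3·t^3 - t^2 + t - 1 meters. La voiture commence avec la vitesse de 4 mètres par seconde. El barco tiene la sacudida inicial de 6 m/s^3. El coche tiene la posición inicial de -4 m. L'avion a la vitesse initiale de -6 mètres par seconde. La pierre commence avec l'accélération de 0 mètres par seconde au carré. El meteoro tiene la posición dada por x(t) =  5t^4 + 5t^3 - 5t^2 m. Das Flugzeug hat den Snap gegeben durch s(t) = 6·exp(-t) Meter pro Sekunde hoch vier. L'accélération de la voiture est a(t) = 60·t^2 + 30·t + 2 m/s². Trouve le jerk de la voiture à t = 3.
En partant de l'accélération a(t) = 60·t^2 + 30·t + 2, nous prenons 1 dérivée. La dérivée de l'accélération donne le jerk: j(t) = 120·t + 30. Nous avons le jerk j(t) = 120·t + 30. En substituant t = 3: j(3) = 390.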